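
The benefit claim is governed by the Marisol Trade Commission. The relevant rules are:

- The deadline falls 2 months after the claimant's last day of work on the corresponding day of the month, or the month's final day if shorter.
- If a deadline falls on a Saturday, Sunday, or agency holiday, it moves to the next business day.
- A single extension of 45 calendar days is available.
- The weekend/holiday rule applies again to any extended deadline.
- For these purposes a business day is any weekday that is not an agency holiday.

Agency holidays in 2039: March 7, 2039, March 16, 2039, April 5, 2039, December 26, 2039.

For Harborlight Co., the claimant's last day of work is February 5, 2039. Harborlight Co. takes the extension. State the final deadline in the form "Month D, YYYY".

Moving 2 months forward from February 5, 2039 on the corresponding day gives April 5, 2039.
Because April 5, 2039 is a listed holiday, the deadline becomes April 6, 2039 (Wednesday).
Applying the 45-calendar-day extension: April 6, 2039 + 45 days = May 21, 2039.
May 21, 2039 is a Saturday; the next business day is May 23, 2039 (Monday).
So the filing is due May 23, 2039.

May 23, 2039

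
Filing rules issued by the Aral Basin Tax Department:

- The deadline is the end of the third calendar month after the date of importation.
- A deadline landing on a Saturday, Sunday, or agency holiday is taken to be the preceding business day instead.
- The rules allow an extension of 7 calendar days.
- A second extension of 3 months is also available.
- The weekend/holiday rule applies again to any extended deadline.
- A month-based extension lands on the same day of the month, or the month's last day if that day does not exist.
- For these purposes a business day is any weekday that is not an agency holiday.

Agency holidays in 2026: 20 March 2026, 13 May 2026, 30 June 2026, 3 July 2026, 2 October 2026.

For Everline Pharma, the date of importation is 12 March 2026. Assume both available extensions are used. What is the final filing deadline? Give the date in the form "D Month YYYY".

6 October 2026

3 months after 12 March 2026 is June 2026; that month ends on 30 June 2026.
30 June 2026 falls on a listed holiday. Rolling to the preceding business day gives 29 June 2026, a Monday.
Add the 7 calendar-day extension to 29 June 2026: 6 July 2026.
6 July 2026 (Monday) is already a business day.
The 3 months extension carries 6 July 2026 to 6 October 2026.
6 October 2026 is a Tuesday and not a listed holiday, so it stands.
The final due date is 6 October 2026.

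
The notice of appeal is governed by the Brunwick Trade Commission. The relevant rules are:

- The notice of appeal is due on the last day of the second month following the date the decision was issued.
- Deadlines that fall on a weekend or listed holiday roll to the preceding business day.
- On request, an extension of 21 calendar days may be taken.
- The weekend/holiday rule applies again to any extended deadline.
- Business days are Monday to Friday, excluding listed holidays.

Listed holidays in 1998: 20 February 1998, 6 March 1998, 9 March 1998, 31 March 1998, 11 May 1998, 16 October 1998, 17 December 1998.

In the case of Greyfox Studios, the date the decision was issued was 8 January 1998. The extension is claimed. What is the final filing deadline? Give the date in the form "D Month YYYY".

20 April 1998

The second month after 8 January 1998 is March 1998, whose last day is 31 March 1998.
Because 31 March 1998 is a listed holiday, the deadline becomes 30 March 1998 (Monday).
The 21-calendar-day extension moves the deadline from 30 March 1998 to 20 April 1998.
20 April 1998 is a Monday and not a listed holiday, so it stands.
Deadline: 20 April 1998.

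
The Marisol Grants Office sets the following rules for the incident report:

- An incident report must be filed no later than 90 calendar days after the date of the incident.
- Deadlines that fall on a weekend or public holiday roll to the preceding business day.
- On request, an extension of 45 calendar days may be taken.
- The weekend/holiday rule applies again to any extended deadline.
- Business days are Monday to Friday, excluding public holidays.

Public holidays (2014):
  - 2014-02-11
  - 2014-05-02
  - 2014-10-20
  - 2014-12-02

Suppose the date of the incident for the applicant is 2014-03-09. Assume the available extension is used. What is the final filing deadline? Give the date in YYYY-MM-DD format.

2014-07-21

Trigger date 2014-03-09 + 90 calendar days = 2014-06-07.
Because 2014-06-07 is a Saturday, the deadline becomes 2014-06-06 (Friday).
The 45-calendar-day extension moves the deadline from 2014-06-06 to 2014-07-21.
Since 2014-07-21 is a Monday and not a holiday, the date is unchanged.
So the filing is due 2014-07-21.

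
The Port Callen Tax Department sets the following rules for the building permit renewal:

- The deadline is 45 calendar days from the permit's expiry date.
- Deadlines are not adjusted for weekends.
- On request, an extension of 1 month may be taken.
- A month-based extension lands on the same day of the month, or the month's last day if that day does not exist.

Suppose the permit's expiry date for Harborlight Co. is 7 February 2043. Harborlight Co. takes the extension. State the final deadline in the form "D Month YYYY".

24 April 2043

45 calendar days after 7 February 2043 is 24 March 2043.
No adjustment is made for weekends or holidays, so 24 March 2043 stands.
Applying the 1 month extension: 1 month after 24 March 2043 is 24 April 2043.
No adjustment is made for weekends or holidays, so 24 April 2043 stands.
Deadline: 24 April 2043.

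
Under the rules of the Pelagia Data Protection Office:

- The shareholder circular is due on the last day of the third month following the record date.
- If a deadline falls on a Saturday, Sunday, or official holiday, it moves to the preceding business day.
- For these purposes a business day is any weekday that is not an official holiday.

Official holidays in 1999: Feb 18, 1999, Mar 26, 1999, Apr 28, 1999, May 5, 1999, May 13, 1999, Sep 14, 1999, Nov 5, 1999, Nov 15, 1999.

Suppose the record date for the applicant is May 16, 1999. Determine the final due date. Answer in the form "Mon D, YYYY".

3 months after May 16, 1999 is August 1999; that month ends on Aug 31, 1999.
Aug 31, 1999 (Tuesday) is already a business day.
Final deadline: Aug 31, 1999.

Aug 31, 1999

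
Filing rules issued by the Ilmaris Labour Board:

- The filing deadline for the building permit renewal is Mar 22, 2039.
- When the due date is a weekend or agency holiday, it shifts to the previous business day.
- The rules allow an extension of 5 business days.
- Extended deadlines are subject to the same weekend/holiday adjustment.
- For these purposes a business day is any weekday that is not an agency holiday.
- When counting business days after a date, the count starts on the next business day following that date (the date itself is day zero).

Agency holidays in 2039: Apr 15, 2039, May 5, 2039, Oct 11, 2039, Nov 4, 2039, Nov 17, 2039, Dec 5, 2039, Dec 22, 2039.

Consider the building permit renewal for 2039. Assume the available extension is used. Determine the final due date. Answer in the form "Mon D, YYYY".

The statutory due date is Mar 22, 2039.
Since Mar 22, 2039 is a Tuesday and not a holiday, the date is unchanged.
Applying the 5-business-day extension: 5 business days after Mar 22, 2039 is Mar 29, 2039.
Mar 29, 2039 falls on a Tuesday, which is a business day, so no adjustment is needed.
The final due date is Mar 29, 2039.

Mar 29, 2039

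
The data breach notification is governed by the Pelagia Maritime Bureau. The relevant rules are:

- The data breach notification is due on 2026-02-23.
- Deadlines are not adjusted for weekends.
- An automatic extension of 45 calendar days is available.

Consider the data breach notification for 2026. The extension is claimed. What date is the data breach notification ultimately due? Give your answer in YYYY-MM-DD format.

2026-04-09

The stated deadline is 2026-02-23.
2026-02-23 is a Monday; no weekend or holiday adjustment applies.
Applying the 45-calendar-day extension: 2026-02-23 + 45 days = 2026-04-09.
2026-04-09 is a Thursday; no weekend or holiday adjustment applies.
So the filing is due 2026-04-09.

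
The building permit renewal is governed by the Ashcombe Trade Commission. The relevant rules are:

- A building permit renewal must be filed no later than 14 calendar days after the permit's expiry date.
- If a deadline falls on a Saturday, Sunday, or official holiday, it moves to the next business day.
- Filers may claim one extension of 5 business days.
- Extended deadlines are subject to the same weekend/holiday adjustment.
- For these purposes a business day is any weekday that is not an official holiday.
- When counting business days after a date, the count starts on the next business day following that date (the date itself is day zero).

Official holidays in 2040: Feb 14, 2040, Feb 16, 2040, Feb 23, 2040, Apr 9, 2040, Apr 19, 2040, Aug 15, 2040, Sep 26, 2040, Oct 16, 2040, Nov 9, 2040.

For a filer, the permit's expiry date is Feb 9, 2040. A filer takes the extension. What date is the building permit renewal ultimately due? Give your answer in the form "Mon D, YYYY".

From Feb 9, 2040, 14 calendar days later is Feb 23, 2040.
Because Feb 23, 2040 is a listed holiday, the deadline becomes Feb 24, 2040 (Friday).
Applying the 5-business-day extension: 5 business days after Feb 24, 2040 is Mar 2, 2040.
Since Mar 2, 2040 is a Friday and not a holiday, the date is unchanged.
The final due date is Mar 2, 2040.

Mar 2, 2040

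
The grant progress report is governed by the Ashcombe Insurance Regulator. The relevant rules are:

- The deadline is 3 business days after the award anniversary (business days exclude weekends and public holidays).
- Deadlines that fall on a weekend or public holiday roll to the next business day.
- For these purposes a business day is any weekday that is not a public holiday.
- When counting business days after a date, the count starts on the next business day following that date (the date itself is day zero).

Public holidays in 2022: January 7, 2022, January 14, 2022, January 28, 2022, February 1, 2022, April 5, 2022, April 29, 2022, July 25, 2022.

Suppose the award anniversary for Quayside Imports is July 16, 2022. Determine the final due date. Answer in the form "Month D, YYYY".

Starting the day after July 16, 2022 and counting 3 business days lands on July 20, 2022.
July 20, 2022 falls on a Wednesday, which is a business day, so no adjustment is needed.
The final due date is July 20, 2022.

July 20, 2022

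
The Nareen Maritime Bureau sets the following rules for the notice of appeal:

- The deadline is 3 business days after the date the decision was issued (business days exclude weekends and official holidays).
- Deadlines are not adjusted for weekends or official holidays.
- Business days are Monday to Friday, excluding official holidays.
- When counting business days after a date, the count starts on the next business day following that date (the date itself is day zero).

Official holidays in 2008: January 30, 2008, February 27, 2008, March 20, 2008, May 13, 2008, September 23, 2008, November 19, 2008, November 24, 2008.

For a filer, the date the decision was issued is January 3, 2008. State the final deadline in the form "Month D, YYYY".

Counting 3 business days after January 3, 2008 (skipping weekends and listed holidays) reaches January 8, 2008.
January 8, 2008 is a Tuesday; no weekend or holiday adjustment applies.
The final due date is January 8, 2008.

January 8, 2008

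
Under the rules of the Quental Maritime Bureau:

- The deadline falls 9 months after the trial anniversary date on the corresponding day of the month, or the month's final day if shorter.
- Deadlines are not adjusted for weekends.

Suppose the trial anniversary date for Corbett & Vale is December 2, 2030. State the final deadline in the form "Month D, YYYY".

9 months after December 2, 2030, on the same day of the month, is September 2, 2031.
September 2, 2031 is a Tuesday; no weekend or holiday adjustment applies.
The final due date is September 2, 2031.

September 2, 2031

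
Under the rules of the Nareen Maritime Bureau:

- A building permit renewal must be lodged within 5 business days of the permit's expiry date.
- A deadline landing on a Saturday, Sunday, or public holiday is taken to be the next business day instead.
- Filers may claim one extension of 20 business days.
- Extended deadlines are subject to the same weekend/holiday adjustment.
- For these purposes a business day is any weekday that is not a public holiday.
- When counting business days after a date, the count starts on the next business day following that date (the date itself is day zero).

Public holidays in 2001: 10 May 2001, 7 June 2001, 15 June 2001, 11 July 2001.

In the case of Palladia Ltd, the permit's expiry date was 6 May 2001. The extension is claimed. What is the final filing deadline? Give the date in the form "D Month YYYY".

12 June 2001

5 business days after 6 May 2001, excluding weekends and holidays, is 14 May 2001.
14 May 2001 falls on a Monday, which is a business day, so no adjustment is needed.
Applying the 20-business-day extension: 20 business days after 14 May 2001 is 12 June 2001.
Since 12 June 2001 is a Tuesday and not a holiday, the date is unchanged.
Final deadline: 12 June 2001.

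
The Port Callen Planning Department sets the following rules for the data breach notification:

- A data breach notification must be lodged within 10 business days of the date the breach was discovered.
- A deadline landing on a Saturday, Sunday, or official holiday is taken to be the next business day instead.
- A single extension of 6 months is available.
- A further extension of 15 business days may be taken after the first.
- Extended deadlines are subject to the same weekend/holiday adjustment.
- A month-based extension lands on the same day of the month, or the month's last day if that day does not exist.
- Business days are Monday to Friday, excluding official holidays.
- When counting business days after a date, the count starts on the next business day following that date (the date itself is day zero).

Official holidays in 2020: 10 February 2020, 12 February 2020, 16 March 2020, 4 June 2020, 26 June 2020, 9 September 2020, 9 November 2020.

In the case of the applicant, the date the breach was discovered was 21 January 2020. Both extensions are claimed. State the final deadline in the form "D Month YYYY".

Starting the day after 21 January 2020 and counting 10 business days lands on 4 February 2020.
4 February 2020 falls on a Tuesday, which is a business day, so no adjustment is needed.
Applying the 6 months extension: 6 months after 4 February 2020 is 4 August 2020.
4 August 2020 is a Tuesday and not a listed holiday, so it stands.
Counting 15 further business days from 4 August 2020 reaches 25 August 2020.
25 August 2020 falls on a Tuesday, which is a business day, so no adjustment is needed.
So the filing is due 25 August 2020.

25 August 2020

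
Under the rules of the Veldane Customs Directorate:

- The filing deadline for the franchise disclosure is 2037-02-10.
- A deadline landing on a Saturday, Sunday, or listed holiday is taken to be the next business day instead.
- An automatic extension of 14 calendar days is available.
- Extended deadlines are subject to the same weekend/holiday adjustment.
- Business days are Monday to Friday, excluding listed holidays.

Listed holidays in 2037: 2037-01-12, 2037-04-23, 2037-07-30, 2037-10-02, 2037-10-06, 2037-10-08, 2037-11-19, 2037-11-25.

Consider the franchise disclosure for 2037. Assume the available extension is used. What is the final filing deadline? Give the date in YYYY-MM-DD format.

2037-02-24

The stated deadline is 2037-02-10.
2037-02-10 is a Tuesday and not a listed holiday, so it stands.
Applying the 14-calendar-day extension: 2037-02-10 + 14 days = 2037-02-24.
2037-02-24 (Tuesday) is already a business day.
So the filing is due 2037-02-24.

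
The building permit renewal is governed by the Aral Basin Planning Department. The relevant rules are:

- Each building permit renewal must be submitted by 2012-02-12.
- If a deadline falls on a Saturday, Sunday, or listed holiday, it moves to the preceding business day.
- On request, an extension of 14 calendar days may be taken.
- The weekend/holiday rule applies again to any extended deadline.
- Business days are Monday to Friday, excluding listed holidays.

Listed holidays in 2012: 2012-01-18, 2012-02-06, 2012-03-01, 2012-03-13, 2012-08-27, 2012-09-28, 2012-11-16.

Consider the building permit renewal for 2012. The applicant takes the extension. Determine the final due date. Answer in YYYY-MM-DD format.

2012-02-24

The stated deadline is 2012-02-12.
2012-02-12 is a Sunday, so it moves to the preceding business day, 2012-02-10 (Friday).
With the 14-day extension, 2012-02-10 becomes 2012-02-24.
2012-02-24 is a Friday and not a listed holiday, so it stands.
Deadline: 2012-02-24.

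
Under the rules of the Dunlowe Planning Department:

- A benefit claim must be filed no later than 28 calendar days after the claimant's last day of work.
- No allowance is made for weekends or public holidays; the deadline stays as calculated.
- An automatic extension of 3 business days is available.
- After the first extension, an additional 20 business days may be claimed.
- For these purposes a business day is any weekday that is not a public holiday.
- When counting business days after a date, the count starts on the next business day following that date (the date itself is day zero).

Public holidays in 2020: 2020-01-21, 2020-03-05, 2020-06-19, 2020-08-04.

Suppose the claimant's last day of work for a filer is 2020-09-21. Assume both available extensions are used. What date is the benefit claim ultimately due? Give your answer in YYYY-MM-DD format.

2020-11-19

Adding 28 calendar days to 2020-09-21 gives 2020-10-19.
No adjustment is made for weekends or holidays, so 2020-10-19 stands.
The 3-business-day extension runs from 2020-10-19 to 2020-10-22.
No adjustment is made for weekends or holidays, so 2020-10-22 stands.
Applying the 20-business-day extension: 20 business days after 2020-10-22 is 2020-11-19.
No adjustment is made for weekends or holidays, so 2020-11-19 stands.
Final deadline: 2020-11-19.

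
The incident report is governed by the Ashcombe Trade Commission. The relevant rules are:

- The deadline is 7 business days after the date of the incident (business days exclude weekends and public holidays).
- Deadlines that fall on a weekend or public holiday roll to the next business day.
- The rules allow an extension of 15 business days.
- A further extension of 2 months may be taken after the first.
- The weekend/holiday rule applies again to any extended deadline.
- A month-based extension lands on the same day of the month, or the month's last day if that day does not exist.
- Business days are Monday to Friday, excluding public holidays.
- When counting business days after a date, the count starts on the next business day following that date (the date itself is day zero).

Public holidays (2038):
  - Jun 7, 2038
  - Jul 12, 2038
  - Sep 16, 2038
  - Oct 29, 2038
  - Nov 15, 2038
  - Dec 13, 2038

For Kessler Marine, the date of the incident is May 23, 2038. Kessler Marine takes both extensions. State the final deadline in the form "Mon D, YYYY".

Aug 23, 2038

Starting the day after May 23, 2038 and counting 7 business days lands on Jun 1, 2038.
Jun 1, 2038 is a Tuesday and not a listed holiday, so it stands.
Applying the 15-business-day extension: 15 business days after Jun 1, 2038 is Jun 23, 2038.
Since Jun 23, 2038 is a Wednesday and not a holiday, the date is unchanged.
The 2 months extension carries Jun 23, 2038 to Aug 23, 2038.
Aug 23, 2038 (Monday) is already a business day.
The final due date is Aug 23, 2038.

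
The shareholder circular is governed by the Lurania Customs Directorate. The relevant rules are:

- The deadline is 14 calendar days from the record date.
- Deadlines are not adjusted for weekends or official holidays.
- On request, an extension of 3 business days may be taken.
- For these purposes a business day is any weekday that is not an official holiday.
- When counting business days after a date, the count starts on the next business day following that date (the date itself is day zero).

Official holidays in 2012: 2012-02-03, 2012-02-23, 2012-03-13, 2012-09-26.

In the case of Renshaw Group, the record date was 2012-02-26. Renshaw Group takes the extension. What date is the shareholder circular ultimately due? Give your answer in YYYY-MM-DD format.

2012-03-15

Trigger date 2012-02-26 + 14 calendar days = 2012-03-11.
2012-03-11 is a Sunday; no weekend or holiday adjustment applies.
The 3-business-day extension runs from 2012-03-11 to 2012-03-15.
2012-03-15 falls on a Thursday. The rules make no weekend/holiday allowance, so it remains 2012-03-15.
Final deadline: 2012-03-15.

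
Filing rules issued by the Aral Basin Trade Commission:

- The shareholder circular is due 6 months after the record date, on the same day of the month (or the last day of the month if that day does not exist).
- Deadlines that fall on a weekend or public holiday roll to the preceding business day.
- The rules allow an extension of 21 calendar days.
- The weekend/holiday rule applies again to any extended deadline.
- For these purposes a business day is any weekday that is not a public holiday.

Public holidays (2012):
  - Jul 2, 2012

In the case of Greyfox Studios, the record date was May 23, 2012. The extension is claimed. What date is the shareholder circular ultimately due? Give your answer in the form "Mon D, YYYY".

Moving 6 months forward from May 23, 2012 on the corresponding day gives Nov 23, 2012.
Since Nov 23, 2012 is a Friday and not a holiday, the date is unchanged.
Add the 21 calendar-day extension to Nov 23, 2012: Dec 14, 2012.
Dec 14, 2012 falls on a Friday, which is a business day, so no adjustment is needed.
So the filing is due Dec 14, 2012.

Dec 14, 2012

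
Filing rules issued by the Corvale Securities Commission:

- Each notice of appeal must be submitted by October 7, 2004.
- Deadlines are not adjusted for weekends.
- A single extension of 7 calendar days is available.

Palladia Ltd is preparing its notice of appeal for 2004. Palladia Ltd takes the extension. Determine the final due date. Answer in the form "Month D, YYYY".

October 14, 2004

Start from the fixed due date, October 7, 2004.
No adjustment is made for weekends or holidays, so October 7, 2004 stands.
With the 7-day extension, October 7, 2004 becomes October 14, 2004.
October 14, 2004 is a Thursday; no weekend or holiday adjustment applies.
So the filing is due October 14, 2004.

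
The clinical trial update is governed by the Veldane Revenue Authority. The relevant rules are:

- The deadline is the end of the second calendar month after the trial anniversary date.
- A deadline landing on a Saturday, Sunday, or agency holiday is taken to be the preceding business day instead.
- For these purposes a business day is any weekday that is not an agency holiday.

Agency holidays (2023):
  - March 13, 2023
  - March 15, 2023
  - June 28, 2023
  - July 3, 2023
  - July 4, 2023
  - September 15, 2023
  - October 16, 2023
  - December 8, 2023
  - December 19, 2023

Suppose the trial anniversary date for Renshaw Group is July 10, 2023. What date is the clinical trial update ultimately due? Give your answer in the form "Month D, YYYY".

2 months after July 10, 2023 is September 2023; that month ends on September 30, 2023.
September 30, 2023 is a Saturday; the preceding business day is September 29, 2023 (Friday).
So the filing is due September 29, 2023.

September 29, 2023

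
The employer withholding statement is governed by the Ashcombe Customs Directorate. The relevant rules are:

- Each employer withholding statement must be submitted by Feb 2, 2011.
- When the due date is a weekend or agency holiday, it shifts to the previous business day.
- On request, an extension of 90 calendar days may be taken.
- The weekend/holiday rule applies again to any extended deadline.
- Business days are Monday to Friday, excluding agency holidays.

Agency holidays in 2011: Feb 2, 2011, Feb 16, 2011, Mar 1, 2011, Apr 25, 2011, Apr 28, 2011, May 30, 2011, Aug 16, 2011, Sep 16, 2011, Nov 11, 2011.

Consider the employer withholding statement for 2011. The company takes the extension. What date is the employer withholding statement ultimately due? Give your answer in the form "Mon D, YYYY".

The stated deadline is Feb 2, 2011.
Because Feb 2, 2011 is a listed holiday, the deadline becomes Feb 1, 2011 (Tuesday).
The 90-calendar-day extension moves the deadline from Feb 1, 2011 to May 2, 2011.
May 2, 2011 falls on a Monday, which is a business day, so no adjustment is needed.
Deadline: May 2, 2011.

May 2, 2011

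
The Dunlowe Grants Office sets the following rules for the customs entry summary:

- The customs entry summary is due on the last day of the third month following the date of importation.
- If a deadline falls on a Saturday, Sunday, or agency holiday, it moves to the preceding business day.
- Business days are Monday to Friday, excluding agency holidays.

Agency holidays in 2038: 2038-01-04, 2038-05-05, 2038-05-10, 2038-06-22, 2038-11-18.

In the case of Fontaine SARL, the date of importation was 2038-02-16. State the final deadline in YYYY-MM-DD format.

The third month after 2038-02-16 is May 2038, whose last day is 2038-05-31.
Since 2038-05-31 is a Monday and not a holiday, the date is unchanged.
So the filing is due 2038-05-31.

2038-05-31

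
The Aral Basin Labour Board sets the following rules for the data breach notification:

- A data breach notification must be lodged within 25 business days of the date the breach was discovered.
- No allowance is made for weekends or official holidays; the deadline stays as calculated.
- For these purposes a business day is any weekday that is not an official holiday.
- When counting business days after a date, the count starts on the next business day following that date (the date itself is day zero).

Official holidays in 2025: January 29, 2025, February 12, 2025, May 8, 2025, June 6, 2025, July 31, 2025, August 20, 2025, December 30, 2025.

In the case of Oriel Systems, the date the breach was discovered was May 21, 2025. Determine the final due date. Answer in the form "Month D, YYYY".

Starting the day after May 21, 2025 and counting 25 business days lands on June 26, 2025.
June 26, 2025 is a Thursday; no weekend or holiday adjustment applies.
The final due date is June 26, 2025.

June 26, 2025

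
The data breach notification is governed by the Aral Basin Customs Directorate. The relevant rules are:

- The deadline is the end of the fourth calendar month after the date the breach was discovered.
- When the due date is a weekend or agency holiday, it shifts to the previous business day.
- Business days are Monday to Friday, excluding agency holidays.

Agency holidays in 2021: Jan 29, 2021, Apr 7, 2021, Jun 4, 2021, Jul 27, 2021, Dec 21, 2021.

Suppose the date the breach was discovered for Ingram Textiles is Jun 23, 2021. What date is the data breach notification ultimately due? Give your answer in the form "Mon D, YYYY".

Oct 29, 2021

4 months after Jun 23, 2021 falls in October 2021; the last day of that month is Oct 31, 2021.
Oct 31, 2021 is a Sunday; the preceding business day is Oct 29, 2021 (Friday).
Deadline: Oct 29, 2021.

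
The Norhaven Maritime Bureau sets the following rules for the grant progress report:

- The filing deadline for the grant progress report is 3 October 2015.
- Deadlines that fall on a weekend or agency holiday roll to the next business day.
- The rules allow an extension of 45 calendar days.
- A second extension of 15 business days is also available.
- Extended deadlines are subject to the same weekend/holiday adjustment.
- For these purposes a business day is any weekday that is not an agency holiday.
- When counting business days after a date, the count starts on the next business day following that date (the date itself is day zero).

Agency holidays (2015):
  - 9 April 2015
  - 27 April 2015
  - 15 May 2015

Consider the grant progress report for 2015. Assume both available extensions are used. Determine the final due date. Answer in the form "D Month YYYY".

The statutory due date is 3 October 2015.
3 October 2015 is a Saturday, so it moves to the next business day, 5 October 2015 (Monday).
Add the 45 calendar-day extension to 5 October 2015: 19 November 2015.
19 November 2015 is a Thursday and not a listed holiday, so it stands.
Applying the 15-business-day extension: 15 business days after 19 November 2015 is 10 December 2015.
10 December 2015 is a Thursday and not a listed holiday, so it stands.
Final deadline: 10 December 2015.

10 December 2015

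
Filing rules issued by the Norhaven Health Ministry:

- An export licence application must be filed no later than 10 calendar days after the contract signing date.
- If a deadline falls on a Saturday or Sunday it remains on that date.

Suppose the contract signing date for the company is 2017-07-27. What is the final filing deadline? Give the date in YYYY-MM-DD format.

2017-08-06

From 2017-07-27, 10 calendar days later is 2017-08-06.
2017-08-06 is a Sunday; no weekend or holiday adjustment applies.
Final deadline: 2017-08-06.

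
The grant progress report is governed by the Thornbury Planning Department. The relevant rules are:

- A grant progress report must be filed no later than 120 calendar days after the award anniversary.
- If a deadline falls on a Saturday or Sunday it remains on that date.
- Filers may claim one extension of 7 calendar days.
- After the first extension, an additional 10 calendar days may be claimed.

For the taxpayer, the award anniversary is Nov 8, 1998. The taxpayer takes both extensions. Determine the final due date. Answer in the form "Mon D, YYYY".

Mar 25, 1999

Trigger date Nov 8, 1998 + 120 calendar days = Mar 8, 1999.
No adjustment is made for weekends or holidays, so Mar 8, 1999 stands.
Applying the 7-calendar-day extension: Mar 8, 1999 + 7 days = Mar 15, 1999.
No adjustment is made for weekends or holidays, so Mar 15, 1999 stands.
Applying the 10-calendar-day extension: Mar 15, 1999 + 10 days = Mar 25, 1999.
No adjustment is made for weekends or holidays, so Mar 25, 1999 stands.
Final deadline: Mar 25, 1999.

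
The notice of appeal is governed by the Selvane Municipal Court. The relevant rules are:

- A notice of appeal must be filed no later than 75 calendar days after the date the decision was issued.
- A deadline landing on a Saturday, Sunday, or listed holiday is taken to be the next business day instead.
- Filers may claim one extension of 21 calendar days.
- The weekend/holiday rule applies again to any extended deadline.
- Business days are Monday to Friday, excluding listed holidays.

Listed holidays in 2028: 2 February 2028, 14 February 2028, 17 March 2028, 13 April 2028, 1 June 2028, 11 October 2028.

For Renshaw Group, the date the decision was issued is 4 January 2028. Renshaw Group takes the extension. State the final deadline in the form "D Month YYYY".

10 April 2028

Adding 75 calendar days to 4 January 2028 gives 19 March 2028.
19 March 2028 is a Sunday; the next business day is 20 March 2028 (Monday).
Add the 21 calendar-day extension to 20 March 2028: 10 April 2028.
10 April 2028 falls on a Monday, which is a business day, so no adjustment is needed.
Final deadline: 10 April 2028.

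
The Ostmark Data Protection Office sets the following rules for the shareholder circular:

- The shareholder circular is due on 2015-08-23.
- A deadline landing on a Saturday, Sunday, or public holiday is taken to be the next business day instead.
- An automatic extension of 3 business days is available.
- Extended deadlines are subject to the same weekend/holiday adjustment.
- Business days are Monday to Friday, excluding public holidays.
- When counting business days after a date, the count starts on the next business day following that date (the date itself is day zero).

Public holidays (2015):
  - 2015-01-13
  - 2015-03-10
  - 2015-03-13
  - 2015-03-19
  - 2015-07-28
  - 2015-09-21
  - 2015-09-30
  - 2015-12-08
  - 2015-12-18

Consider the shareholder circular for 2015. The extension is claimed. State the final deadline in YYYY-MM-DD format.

The stated deadline is 2015-08-23.
2015-08-23 is a Sunday, so it moves to the next business day, 2015-08-24 (Monday).
Applying the 3-business-day extension: 3 business days after 2015-08-24 is 2015-08-27.
2015-08-27 falls on a Thursday, which is a business day, so no adjustment is needed.
Deadline: 2015-08-27.

2015-08-27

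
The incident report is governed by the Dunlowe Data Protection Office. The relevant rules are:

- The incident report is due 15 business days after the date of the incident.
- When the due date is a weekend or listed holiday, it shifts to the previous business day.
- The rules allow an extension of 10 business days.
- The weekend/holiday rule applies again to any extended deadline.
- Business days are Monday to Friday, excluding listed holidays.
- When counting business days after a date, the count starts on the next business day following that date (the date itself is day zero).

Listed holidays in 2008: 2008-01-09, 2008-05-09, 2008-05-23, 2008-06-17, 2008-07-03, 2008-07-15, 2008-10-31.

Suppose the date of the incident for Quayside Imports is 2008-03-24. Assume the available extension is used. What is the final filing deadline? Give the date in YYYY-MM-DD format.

Starting the day after 2008-03-24 and counting 15 business days lands on 2008-04-14.
2008-04-14 falls on a Monday, which is a business day, so no adjustment is needed.
Applying the 10-business-day extension: 10 business days after 2008-04-14 is 2008-04-28.
2008-04-28 falls on a Monday, which is a business day, so no adjustment is needed.
The final due date is 2008-04-28.

2008-04-28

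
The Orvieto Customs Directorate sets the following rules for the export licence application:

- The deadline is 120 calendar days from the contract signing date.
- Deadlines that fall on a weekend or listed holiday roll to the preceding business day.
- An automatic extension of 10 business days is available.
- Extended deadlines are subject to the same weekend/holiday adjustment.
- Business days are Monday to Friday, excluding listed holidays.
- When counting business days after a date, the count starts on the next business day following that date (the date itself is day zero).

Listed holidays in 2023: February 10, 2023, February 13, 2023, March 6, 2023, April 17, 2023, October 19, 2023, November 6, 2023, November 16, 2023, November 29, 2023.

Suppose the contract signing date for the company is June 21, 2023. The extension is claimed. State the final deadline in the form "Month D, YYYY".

November 2, 2023

Trigger date June 21, 2023 + 120 calendar days = October 19, 2023.
October 19, 2023 is a listed holiday; the preceding business day is October 18, 2023 (Wednesday).
Applying the 10-business-day extension: 10 business days after October 18, 2023 is November 2, 2023.
Since November 2, 2023 is a Thursday and not a holiday, the date is unchanged.
Final deadline: November 2, 2023.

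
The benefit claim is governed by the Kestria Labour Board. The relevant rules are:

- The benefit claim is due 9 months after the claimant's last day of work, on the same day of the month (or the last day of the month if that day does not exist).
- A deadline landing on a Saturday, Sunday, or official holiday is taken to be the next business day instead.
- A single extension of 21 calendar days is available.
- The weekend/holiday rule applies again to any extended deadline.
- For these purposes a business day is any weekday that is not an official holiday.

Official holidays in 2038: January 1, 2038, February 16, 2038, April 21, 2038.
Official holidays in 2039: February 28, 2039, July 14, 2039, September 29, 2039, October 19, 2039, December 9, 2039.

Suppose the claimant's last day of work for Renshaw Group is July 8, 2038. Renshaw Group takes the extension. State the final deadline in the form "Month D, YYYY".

April 29, 2039

Moving 9 months forward from July 8, 2038 on the corresponding day gives April 8, 2039.
April 8, 2039 (Friday) is already a business day.
With the 21-day extension, April 8, 2039 becomes April 29, 2039.
April 29, 2039 (Friday) is already a business day.
So the filing is due April 29, 2039.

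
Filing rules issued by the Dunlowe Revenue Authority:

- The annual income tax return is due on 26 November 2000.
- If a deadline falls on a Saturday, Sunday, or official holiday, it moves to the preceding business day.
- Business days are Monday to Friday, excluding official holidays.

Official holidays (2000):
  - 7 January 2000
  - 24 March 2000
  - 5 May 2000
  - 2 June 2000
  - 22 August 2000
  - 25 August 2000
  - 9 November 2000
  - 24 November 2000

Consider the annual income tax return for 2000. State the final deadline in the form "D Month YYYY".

23 November 2000

Start from the fixed due date, 26 November 2000.
26 November 2000 is a Sunday; the preceding business day is 23 November 2000 (Thursday).
So the filing is due 23 November 2000.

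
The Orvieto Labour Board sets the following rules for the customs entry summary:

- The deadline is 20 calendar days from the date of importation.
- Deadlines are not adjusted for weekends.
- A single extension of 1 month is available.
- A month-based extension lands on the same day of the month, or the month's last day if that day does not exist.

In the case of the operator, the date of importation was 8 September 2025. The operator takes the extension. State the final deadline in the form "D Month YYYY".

Adding 20 calendar days to 8 September 2025 gives 28 September 2025.
28 September 2025 falls on a Sunday. The rules make no weekend/holiday allowance, so it remains 28 September 2025.
The 1 month extension carries 28 September 2025 to 28 October 2025.
No adjustment is made for weekends or holidays, so 28 October 2025 stands.
Final deadline: 28 October 2025.

28 October 2025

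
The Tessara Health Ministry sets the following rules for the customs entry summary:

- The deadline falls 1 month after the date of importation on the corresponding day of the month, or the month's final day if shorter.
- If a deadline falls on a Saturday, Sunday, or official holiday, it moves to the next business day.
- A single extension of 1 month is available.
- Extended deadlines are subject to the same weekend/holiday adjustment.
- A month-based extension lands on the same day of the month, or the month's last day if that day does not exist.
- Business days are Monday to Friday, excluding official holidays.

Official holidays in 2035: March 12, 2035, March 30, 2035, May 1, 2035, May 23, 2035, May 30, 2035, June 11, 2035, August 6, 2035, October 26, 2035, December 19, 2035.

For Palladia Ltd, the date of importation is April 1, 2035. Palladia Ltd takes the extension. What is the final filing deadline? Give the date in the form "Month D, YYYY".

1 month from April 1, 2035 is May 1, 2035.
May 1, 2035 is a listed holiday; the next business day is May 2, 2035 (Wednesday).
Applying the 1 month extension: 1 month after May 2, 2035 is June 2, 2035.
Because June 2, 2035 is a Saturday, the deadline becomes June 4, 2035 (Monday).
Final deadline: June 4, 2035.

June 4, 2035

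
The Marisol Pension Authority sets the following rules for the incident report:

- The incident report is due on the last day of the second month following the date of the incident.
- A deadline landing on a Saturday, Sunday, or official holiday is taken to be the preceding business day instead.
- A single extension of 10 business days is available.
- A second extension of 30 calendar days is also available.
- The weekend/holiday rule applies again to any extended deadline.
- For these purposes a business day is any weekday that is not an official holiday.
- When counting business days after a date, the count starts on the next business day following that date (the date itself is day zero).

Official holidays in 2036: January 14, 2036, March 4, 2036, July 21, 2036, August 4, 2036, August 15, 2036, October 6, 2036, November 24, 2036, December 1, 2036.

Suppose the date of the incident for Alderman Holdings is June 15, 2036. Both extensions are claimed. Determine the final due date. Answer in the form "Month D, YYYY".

October 10, 2036

The second month after June 15, 2036 is August 2036, whose last day is August 31, 2036.
August 31, 2036 is a Sunday; the preceding business day is August 29, 2036 (Friday).
Applying the 10-business-day extension: 10 business days after August 29, 2036 is September 12, 2036.
September 12, 2036 (Friday) is already a business day.
With the 30-day extension, September 12, 2036 becomes October 12, 2036.
Because October 12, 2036 is a Sunday, the deadline becomes October 10, 2036 (Friday).
Deadline: October 10, 2036.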